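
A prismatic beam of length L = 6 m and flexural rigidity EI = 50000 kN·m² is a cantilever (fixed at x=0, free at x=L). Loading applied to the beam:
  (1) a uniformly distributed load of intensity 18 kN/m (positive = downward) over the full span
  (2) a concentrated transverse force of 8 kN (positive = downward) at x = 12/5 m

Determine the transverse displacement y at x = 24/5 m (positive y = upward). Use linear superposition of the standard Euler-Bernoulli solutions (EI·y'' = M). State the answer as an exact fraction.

y(24/5) = -87192/1953125 m

Load 1 — uniform load w=18 kN/m over full span:
  y_1 = -wx²(x²-4Lx+6L²)/(24EI) = -18·(24/5)²·((24/5)²-4·6·(24/5)+6·6²)/(24·50000) = -83592/1953125 m
Load 2 — point force P=8 kN at a=12/5 m (b=L-a=18/5):
  y_2 = -Pa²(3x-a)/(6EI)  [x>a] = -8·(12/5)²·(3·(24/5)-(12/5))/(6·50000) = -144/78125 m
Superposition: y = Σ y_i = -87192/1953125 m ≈ -0.044642 m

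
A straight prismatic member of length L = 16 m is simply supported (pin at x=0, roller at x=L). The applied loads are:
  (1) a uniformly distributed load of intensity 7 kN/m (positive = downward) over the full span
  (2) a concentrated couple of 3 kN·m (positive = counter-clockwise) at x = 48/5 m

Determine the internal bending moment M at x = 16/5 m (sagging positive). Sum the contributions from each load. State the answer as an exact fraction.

M(16/5) = 3599/25 kN·m

Load 1 — uniform load w=7 kN/m over full span:
  M_1 = wx(L-x)/2 = 7·(16/5)·(16-(16/5))/2 = 3584/25 kN·m
Load 2 — applied couple M₀=3 kN·m at a=48/5 m (b=L-a=32/5):
  M_2 = M₀x/L  [x≤a] = 3·(16/5)/16 = 3/5 kN·m
Superposition: M = Σ M_i = 3599/25 kN·m ≈ 143.960000 kN·m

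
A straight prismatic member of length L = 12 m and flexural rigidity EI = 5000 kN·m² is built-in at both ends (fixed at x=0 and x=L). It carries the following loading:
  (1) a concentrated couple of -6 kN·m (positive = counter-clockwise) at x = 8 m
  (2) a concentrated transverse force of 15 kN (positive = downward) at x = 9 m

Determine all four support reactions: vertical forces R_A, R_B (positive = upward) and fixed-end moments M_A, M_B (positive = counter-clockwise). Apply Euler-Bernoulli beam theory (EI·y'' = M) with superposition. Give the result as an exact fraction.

Load 1 — applied couple M₀=-6 kN·m at a=8 m (b=L-a=4):
  R_A = 6M₀ab/L³ = 6·(-6)·8·4/12³ = -2/3 kN
  M_A = M₀b(2a-b)/L² = (-6)·4·(2·8-4)/12² = -2 kN·m
  R_B = -6M₀ab/L³ = -6·(-6)·8·4/12³ = 2/3 kN
  M_B = M₀a(2b-a)/L² = (-6)·8·(2·4-8)/12² = 0 kN·m
Load 2 — point force P=15 kN at a=9 m (b=L-a=3):
  R_A = Pb²(3a+b)/L³ = 15·3²·(3·9+3)/12³ = 75/32 kN
  M_A = Pab²/L² = 15·9·3²/12² = 135/16 kN·m
  R_B = Pa²(a+3b)/L³ = 15·9²·(9+3·3)/12³ = 405/32 kN
  M_B = -Pa²b/L² = -15·9²·3/12² = -405/16 kN·m
Superposition: R_A = 161/96 kN, M_A = 103/16 kN·m, R_B = 1279/96 kN, M_B = -405/16 kN·m

R_A = 161/96 kN, M_A = 103/16 kN·m, R_B = 1279/96 kN, M_B = -405/16 kN·m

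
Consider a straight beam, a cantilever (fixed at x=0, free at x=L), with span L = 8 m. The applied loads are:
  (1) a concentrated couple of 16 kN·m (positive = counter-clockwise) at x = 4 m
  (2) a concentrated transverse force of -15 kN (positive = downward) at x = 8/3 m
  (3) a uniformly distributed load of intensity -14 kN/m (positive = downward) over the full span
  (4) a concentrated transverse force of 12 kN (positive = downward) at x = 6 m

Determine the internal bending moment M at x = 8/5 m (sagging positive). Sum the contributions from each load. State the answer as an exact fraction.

M(8/5) = 6648/25 kN·m

Load 1 — applied couple M₀=16 kN·m at a=4 m (b=L-a=4):
  M_1 = M₀  [x≤a] = 16 = 16 kN·m
Load 2 — point force P=-15 kN at a=8/3 m (b=L-a=16/3):
  M_2 = -P(a-x)  [x≤a] = -(-15)·((8/3)-(8/5)) = 16 kN·m
Load 3 — uniform load w=-14 kN/m over full span:
  M_3 = -w(L-x)²/2 = -(-14)·(8-(8/5))²/2 = 7168/25 kN·m
Load 4 — point force P=12 kN at a=6 m (b=L-a=2):
  M_4 = -P(a-x)  [x≤a] = -12·(6-(8/5)) = -264/5 kN·m
Superposition: M = Σ M_i = 6648/25 kN·m ≈ 265.920000 kN·m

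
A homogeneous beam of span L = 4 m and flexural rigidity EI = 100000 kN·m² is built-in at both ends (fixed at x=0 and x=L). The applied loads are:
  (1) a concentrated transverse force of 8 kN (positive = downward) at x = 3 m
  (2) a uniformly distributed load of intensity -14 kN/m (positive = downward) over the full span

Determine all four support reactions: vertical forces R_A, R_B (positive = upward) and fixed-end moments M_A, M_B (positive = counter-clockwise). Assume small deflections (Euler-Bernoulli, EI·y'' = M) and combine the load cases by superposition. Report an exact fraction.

R_A = -107/4 kN, M_A = -103/6 kN·m, R_B = -85/4 kN, M_B = 85/6 kN·m

Load 1 — point force P=8 kN at a=3 m (b=L-a=1):
  R_A = Pb²(3a+b)/L³ = 8·1²·(3·3+1)/4³ = 5/4 kN
  M_A = Pab²/L² = 8·3·1²/4² = 3/2 kN·m
  R_B = Pa²(a+3b)/L³ = 8·3²·(3+3·1)/4³ = 27/4 kN
  M_B = -Pa²b/L² = -8·3²·1/4² = -9/2 kN·m
Load 2 — uniform load w=-14 kN/m over full span:
  R_A = wL/2 = (-14)·4/2 = -28 kN
  M_A = wL²/12 = (-14)·4²/12 = -56/3 kN·m
  R_B = wL/2 = (-14)·4/2 = -28 kN
  M_B = -wL²/12 = -(-14)·4²/12 = 56/3 kN·m
Superposition: R_A = -107/4 kN, M_A = -103/6 kN·m, R_B = -85/4 kN, M_B = 85/6 kN·m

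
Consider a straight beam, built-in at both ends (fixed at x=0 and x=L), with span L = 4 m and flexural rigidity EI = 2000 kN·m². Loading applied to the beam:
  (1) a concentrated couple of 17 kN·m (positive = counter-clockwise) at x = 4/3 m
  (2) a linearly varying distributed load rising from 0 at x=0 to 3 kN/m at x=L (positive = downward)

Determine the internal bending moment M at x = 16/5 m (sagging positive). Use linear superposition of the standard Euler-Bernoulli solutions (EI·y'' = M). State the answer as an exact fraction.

Load 1 — applied couple M₀=17 kN·m at a=4/3 m (b=L-a=8/3):
  M_1 = R_Ax - M_A - M₀  [x>a] with R_A=17/3, M_A=0 = (17/3)·(16/5) - 0 - 17 = 17/15 kN·m
Load 2 — triangular load w₀=3 kN/m (0→w₀ over full span):
  M_2 = 3w₀Lx/20 - w₀L²/30 - w₀x³/(6L) = 3·3·4·(16/5)/20 - 3·4²/30 - 3·(16/5)³/(6·4) = 8/125 kN·m
Superposition: M = Σ M_i = 449/375 kN·m ≈ 1.197333 kN·m

M(16/5) = 449/375 kN·m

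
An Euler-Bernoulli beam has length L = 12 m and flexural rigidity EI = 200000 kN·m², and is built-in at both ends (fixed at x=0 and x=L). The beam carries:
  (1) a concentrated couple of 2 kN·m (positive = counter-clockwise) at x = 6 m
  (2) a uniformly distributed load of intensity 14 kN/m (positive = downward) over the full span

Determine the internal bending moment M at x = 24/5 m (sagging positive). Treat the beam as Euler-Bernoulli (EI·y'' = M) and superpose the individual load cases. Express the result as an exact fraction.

Load 1 — applied couple M₀=2 kN·m at a=6 m (b=L-a=6):
  M_1 = R_Ax - M_A  [x≤a] with R_A=1/4, M_A=1/2 = (1/4)·(24/5) - (1/2) = 7/10 kN·m
Load 2 — uniform load w=14 kN/m over full span:
  M_2 = wLx/2 - wL²/12 - wx²/2 = 14·12·(24/5)/2 - 14·12²/12 - 14·(24/5)²/2 = 1848/25 kN·m
Superposition: M = Σ M_i = 3731/50 kN·m ≈ 74.620000 kN·m

M(24/5) = 3731/50 kN·m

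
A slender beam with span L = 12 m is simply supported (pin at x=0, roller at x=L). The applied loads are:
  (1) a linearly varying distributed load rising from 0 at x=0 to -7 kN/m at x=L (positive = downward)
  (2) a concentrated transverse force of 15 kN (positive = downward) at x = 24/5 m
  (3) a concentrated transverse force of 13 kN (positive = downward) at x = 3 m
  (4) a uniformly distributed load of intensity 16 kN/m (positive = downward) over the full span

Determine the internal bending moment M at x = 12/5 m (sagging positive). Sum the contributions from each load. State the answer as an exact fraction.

M(12/5) = 24633/125 kN·m

Load 1 — triangular load w₀=-7 kN/m (0→w₀ over full span):
  M_1 = w₀Lx/6 - w₀x³/(6L) = (-7)·12·(12/5)/6 - (-7)·(12/5)³/(6·12) = -4032/125 kN·m
Load 2 — point force P=15 kN at a=24/5 m (b=L-a=36/5):
  M_2 = Pbx/L  [x≤a] = 15·(36/5)·(12/5)/12 = 108/5 kN·m
Load 3 — point force P=13 kN at a=3 m (b=L-a=9):
  M_3 = Pbx/L  [x≤a] = 13·9·(12/5)/12 = 117/5 kN·m
Load 4 — uniform load w=16 kN/m over full span:
  M_4 = wx(L-x)/2 = 16·(12/5)·(12-(12/5))/2 = 4608/25 kN·m
Superposition: M = Σ M_i = 24633/125 kN·m ≈ 197.064000 kN·m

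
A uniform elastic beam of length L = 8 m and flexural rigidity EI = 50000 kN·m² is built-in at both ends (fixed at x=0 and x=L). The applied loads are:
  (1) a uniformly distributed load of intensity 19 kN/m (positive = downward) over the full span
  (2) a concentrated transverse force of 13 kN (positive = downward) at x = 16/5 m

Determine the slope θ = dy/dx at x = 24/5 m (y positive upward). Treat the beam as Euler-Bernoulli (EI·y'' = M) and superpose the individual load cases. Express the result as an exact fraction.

θ(24/5) = 9264/9765625 rad

Load 1 — uniform load w=19 kN/m over full span:
  θ_1 = -wx(L-x)(L-2x)/(12EI) = -19·(24/5)·(8-(24/5))·(8-2·(24/5))/(12·50000) = 304/390625 rad
Load 2 — point force P=13 kN at a=16/5 m (b=L-a=24/5):
  θ_2 = Pa²(L-x)(2bL-(3b+a)(L-x))/(2L³EI)  [x>a] = 13·(16/5)²·(8-(24/5))·(2·(24/5)·8-(3·(24/5)+(16/5))·(8-(24/5)))/(2·8³·50000) = 1664/9765625 rad
Superposition: θ = Σ θ_i = 9264/9765625 rad ≈ 0.000949 rad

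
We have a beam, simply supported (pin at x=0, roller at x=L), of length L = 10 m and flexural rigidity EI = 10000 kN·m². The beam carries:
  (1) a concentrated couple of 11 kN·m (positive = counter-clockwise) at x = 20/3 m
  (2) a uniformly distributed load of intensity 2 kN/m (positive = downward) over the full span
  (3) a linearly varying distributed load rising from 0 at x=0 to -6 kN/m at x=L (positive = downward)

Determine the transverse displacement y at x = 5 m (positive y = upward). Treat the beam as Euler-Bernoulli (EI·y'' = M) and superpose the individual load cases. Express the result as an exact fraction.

Load 1 — applied couple M₀=11 kN·m at a=20/3 m (b=L-a=10/3):
  y_1 = (M₀x³/(6L)+C₁x)/EI  [x≤a] with C₁=M₀(3b²-L²)/(6L)=-110/9 = (11·5³/(6·10)+(-110/9)·5)/10000 = -11/2880 m
Load 2 — uniform load w=2 kN/m over full span:
  y_2 = -wx(L³-2Lx²+x³)/(24EI) = -2·5·(10³-2·10·5²+5³)/(24·10000) = -5/192 m
Load 3 — triangular load w₀=-6 kN/m (0→w₀ over full span):
  y_3 = -w₀x(7L⁴-10L²x²+3x⁴)/(360LEI) = -(-6)·5·(7·10⁴-10·10²·5²+3·5⁴)/(360·10·10000) = 5/128 m
Superposition: y = Σ y_i = 53/5760 m ≈ 0.009201 m

y(5) = 53/5760 m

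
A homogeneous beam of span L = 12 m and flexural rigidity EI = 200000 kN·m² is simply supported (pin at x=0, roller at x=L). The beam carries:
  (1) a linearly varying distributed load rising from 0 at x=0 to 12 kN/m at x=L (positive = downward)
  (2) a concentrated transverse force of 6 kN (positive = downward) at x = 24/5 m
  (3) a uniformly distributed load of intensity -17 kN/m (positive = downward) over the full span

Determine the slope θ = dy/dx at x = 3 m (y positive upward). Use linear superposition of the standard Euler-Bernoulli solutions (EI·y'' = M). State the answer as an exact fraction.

Load 1 — triangular load w₀=12 kN/m (0→w₀ over full span):
  θ_1 = -w₀(7L⁴-30L²x²+15x⁴)/(360LEI) = -12·(7·12⁴-30·12²·3²+15·3⁴)/(360·12·200000) = -11943/8000000 rad
Load 2 — point force P=6 kN at a=24/5 m (b=L-a=36/5):
  θ_2 = -Pb(L²-b²-3x²)/(6LEI)  [x≤a] = -6·(36/5)·(12²-(36/5)²-3·3²)/(6·12·200000) = -4887/25000000 rad
Load 3 — uniform load w=-17 kN/m over full span:
  θ_3 = -w(L³-6Lx²+4x³)/(24EI) = -(-17)·(12³-6·12·3²+4·3³)/(24·200000) = 1683/400000 rad
Superposition: θ = Σ θ_i = 503829/200000000 rad ≈ 0.002519 rad

θ(3) = 503829/200000000 rad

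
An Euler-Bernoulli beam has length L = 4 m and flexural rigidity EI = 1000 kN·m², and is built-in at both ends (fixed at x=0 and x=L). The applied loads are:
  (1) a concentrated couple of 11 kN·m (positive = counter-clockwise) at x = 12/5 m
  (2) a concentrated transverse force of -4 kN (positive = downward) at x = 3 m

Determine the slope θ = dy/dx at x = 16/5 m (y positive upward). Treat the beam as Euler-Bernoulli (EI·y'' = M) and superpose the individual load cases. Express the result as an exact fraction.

θ(16/5) = -159/312500 rad

Load 1 — applied couple M₀=11 kN·m at a=12/5 m (b=L-a=8/5):
  θ_1 = (R_Ax²/2 - M_Ax - M₀(x-a))/EI  [x>a] with R_A=99/25, M_A=88/25 = ((99/25)·(16/5)²/2 - (88/25)·(16/5) - 11·((16/5)-(12/5)))/1000 = 33/156250 rad
Load 2 — point force P=-4 kN at a=3 m (b=L-a=1):
  θ_2 = Pa²(L-x)(2bL-(3b+a)(L-x))/(2L³EI)  [x>a] = (-4)·3²·(4-(16/5))·(2·1·4-(3·1+3)·(4-(16/5)))/(2·4³·1000) = -9/12500 rad
Superposition: θ = Σ θ_i = -159/312500 rad ≈ -0.000509 rad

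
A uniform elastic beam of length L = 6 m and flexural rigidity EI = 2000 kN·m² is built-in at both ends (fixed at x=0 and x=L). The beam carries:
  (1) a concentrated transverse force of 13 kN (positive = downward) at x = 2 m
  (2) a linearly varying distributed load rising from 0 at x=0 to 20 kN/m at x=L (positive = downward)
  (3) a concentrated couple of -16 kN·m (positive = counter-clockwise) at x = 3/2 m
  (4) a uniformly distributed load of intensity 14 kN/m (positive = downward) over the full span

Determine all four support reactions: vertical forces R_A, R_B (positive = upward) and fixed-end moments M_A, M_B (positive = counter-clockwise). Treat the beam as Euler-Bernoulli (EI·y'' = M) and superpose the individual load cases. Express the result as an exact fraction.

R_A = 1799/27 kN, M_A = 725/9 kN·m, R_B = 2440/27 kN, M_B = -799/9 kN·m

Load 1 — point force P=13 kN at a=2 m (b=L-a=4):
  R_A = Pb²(3a+b)/L³ = 13·4²·(3·2+4)/6³ = 260/27 kN
  M_A = Pab²/L² = 13·2·4²/6² = 104/9 kN·m
  R_B = Pa²(a+3b)/L³ = 13·2²·(2+3·4)/6³ = 91/27 kN
  M_B = -Pa²b/L² = -13·2²·4/6² = -52/9 kN·m
Load 2 — triangular load w₀=20 kN/m (0→w₀ over full span):
  R_A = 3w₀L/20 = 3·20·6/20 = 18 kN
  M_A = w₀L²/30 = 20·6²/30 = 24 kN·m
  R_B = 7w₀L/20 = 7·20·6/20 = 42 kN
  M_B = -w₀L²/20 = -20·6²/20 = -36 kN·m
Load 3 — applied couple M₀=-16 kN·m at a=3/2 m (b=L-a=9/2):
  R_A = 6M₀ab/L³ = 6·(-16)·(3/2)·(9/2)/6³ = -3 kN
  M_A = M₀b(2a-b)/L² = (-16)·(9/2)·(2·(3/2)-(9/2))/6² = 3 kN·m
  R_B = -6M₀ab/L³ = -6·(-16)·(3/2)·(9/2)/6³ = 3 kN
  M_B = M₀a(2b-a)/L² = (-16)·(3/2)·(2·(9/2)-(3/2))/6² = -5 kN·m
Load 4 — uniform load w=14 kN/m over full span:
  R_A = wL/2 = 14·6/2 = 42 kN
  M_A = wL²/12 = 14·6²/12 = 42 kN·m
  R_B = wL/2 = 14·6/2 = 42 kN
  M_B = -wL²/12 = -14·6²/12 = -42 kN·m
Superposition: R_A = 1799/27 kN, M_A = 725/9 kN·m, R_B = 2440/27 kN, M_B = -799/9 kN·m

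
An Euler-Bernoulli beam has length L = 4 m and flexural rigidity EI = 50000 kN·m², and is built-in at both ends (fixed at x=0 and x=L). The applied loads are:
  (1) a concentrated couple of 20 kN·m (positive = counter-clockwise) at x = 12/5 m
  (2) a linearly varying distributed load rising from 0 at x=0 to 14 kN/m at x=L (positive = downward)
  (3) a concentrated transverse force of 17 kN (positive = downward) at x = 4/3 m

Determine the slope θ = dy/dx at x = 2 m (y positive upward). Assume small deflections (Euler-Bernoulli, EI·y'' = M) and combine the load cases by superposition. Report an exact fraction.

θ(2) = 323/6750000 rad

Load 1 — applied couple M₀=20 kN·m at a=12/5 m (b=L-a=8/5):
  θ_1 = (R_Ax²/2 - M_Ax)/EI  [x≤a] with R_A=36/5, M_A=32/5 = ((36/5)·2²/2 - (32/5)·2)/50000 = 1/31250 rad
Load 2 — triangular load w₀=14 kN/m (0→w₀ over full span):
  θ_2 = -w₀(2x(L-x)(L-2x)(x+2L)+x²(L-x)²)/(120LEI) = -14·(2·2·(4-2)·(4-2·2)·(2+2·4)+2²·(4-2)²)/(120·4·50000) = -7/750000 rad
Load 3 — point force P=17 kN at a=4/3 m (b=L-a=8/3):
  θ_3 = Pa²(L-x)(2bL-(3b+a)(L-x))/(2L³EI)  [x>a] = 17·(4/3)²·(4-2)·(2·(8/3)·4-(3·(8/3)+(4/3))·(4-2))/(2·4³·50000) = 17/675000 rad
Superposition: θ = Σ θ_i = 323/6750000 rad ≈ 0.000048 rad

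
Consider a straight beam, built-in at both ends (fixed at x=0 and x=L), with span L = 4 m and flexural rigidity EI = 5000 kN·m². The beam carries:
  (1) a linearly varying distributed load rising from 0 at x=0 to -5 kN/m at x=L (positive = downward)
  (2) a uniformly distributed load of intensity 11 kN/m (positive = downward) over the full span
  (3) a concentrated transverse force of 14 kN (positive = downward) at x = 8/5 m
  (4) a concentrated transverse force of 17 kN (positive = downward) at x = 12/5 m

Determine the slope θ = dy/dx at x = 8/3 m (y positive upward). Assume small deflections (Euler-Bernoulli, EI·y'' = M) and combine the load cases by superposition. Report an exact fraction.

θ(8/3) = 35977/18984375 rad

Load 1 — triangular load w₀=-5 kN/m (0→w₀ over full span):
  θ_1 = -w₀(2x(L-x)(L-2x)(x+2L)+x²(L-x)²)/(120LEI) = -(-5)·(2·(8/3)·(4-(8/3))·(4-2·(8/3))·((8/3)+2·4)+(8/3)²·(4-(8/3))²)/(120·4·5000) = -28/151875 rad
Load 2 — uniform load w=11 kN/m over full span:
  θ_2 = -wx(L-x)(L-2x)/(12EI) = -11·(8/3)·(4-(8/3))·(4-2·(8/3))/(12·5000) = 44/50625 rad
Load 3 — point force P=14 kN at a=8/5 m (b=L-a=12/5):
  θ_3 = Pa²(L-x)(2bL-(3b+a)(L-x))/(2L³EI)  [x>a] = 14·(8/5)²·(4-(8/3))·(2·(12/5)·4-(3·(12/5)+(8/5))·(4-(8/3)))/(2·4³·5000) = 392/703125 rad
Load 4 — point force P=17 kN at a=12/5 m (b=L-a=8/5):
  θ_4 = Pa²(L-x)(2bL-(3b+a)(L-x))/(2L³EI)  [x>a] = 17·(12/5)²·(4-(8/3))·(2·(8/5)·4-(3·(8/5)+(12/5))·(4-(8/3)))/(2·4³·5000) = 51/78125 rad
Superposition: θ = Σ θ_i = 35977/18984375 rad ≈ 0.001895 rad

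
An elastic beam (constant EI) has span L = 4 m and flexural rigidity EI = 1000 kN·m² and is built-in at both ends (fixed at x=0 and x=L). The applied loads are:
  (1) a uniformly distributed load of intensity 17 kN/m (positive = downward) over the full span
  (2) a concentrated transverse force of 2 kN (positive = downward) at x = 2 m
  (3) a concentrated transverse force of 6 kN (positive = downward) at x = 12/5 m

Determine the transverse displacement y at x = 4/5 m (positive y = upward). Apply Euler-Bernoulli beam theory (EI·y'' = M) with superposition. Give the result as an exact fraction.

Load 1 — uniform load w=17 kN/m over full span:
  y_1 = -wx²(L-x)²/(24EI) = -17·(4/5)²·(4-(4/5))²/(24·1000) = -1088/234375 m
Load 2 — point force P=2 kN at a=2 m (b=L-a=2):
  y_2 = -Pb²x²(3aL-(3a+b)x)/(6L³EI)  [x≤a] = -2·2²·(4/5)²·(3·2·4-(3·2+2)·(4/5))/(6·4³·1000) = -11/46875 m
Load 3 — point force P=6 kN at a=12/5 m (b=L-a=8/5):
  y_3 = -Pb²x²(3aL-(3a+b)x)/(6L³EI)  [x≤a] = -6·(8/5)²·(4/5)²·(3·(12/5)·4-(3·(12/5)+(8/5))·(4/5))/(6·4³·1000) = -1088/1953125 m
Superposition: y = Σ y_i = -10613/1953125 m ≈ -0.005434 m

y(4/5) = -10613/1953125 m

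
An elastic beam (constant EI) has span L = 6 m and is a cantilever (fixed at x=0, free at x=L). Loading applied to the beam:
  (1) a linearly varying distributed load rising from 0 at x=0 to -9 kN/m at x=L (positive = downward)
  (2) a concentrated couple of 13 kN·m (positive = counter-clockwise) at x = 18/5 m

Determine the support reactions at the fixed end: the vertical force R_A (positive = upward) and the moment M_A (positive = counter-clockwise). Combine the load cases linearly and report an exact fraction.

R_A = -27 kN, M_A = -121 kN·m

Load 1 — triangular load w₀=-9 kN/m (0→w₀ over full span):
  R_A = w₀L/2 = (-9)·6/2 = -27 kN
  M_A = w₀L²/3 = (-9)·6²/3 = -108 kN·m
Load 2 — applied couple M₀=13 kN·m at a=18/5 m (b=L-a=12/5):
  R_A = 0 kN
  M_A = -M₀ = -13 kN·m
Superposition: R_A = -27 kN, M_A = -121 kN·m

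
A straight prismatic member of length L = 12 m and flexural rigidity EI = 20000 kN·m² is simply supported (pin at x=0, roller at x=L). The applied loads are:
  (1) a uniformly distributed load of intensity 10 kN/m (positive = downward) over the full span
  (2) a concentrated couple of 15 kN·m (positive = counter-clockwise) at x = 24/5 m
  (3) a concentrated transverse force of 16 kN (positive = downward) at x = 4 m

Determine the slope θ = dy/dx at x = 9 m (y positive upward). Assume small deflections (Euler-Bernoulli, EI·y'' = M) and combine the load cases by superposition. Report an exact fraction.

θ(9) = 206929/7200000 rad

Load 1 — uniform load w=10 kN/m over full span:
  θ_1 = -w(L³-6Lx²+4x³)/(24EI) = -10·(12³-6·12·9²+4·9³)/(24·20000) = 99/4000 rad
Load 2 — applied couple M₀=15 kN·m at a=24/5 m (b=L-a=36/5):
  θ_2 = (M₀x²/(2L)-M₀(x-a)+C₁)/EI  [x>a] with C₁=M₀(3b²-L²)/(6L)=12/5 = (15·9²/(2·12)-15·(9-(24/5))+(12/5))/20000 = -399/800000 rad
Load 3 — point force P=16 kN at a=4 m (b=L-a=8):
  θ_3 = -Pa(2L²-6Lx+3x²+a²)/(6LEI)  [x>a] = -16·4·(2·12²-6·12·9+3·9²+4²)/(6·12·20000) = 101/22500 rad
Superposition: θ = Σ θ_i = 206929/7200000 rad ≈ 0.028740 rad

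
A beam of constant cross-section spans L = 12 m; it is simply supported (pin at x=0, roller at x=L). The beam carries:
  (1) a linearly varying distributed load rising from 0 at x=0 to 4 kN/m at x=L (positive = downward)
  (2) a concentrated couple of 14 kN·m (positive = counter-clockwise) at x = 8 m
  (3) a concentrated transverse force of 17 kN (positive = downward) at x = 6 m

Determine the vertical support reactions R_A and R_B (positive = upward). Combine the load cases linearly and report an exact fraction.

R_A = 53/3 kN, R_B = 70/3 kN

Load 1 — triangular load w₀=4 kN/m (0→w₀ over full span):
  R_A = w₀L/6 = 4·12/6 = 8 kN
  R_B = w₀L/3 = 4·12/3 = 16 kN
Load 2 — applied couple M₀=14 kN·m at a=8 m (b=L-a=4):
  R_A = M₀/L = 14/12 = 7/6 kN
  R_B = -M₀/L = -14/12 = -7/6 kN
Load 3 — point force P=17 kN at a=6 m (b=L-a=6):
  R_A = Pb/L = 17·6/12 = 17/2 kN
  R_B = Pa/L = 17·6/12 = 17/2 kN
Superposition: R_A = 53/3 kN, R_B = 70/3 kN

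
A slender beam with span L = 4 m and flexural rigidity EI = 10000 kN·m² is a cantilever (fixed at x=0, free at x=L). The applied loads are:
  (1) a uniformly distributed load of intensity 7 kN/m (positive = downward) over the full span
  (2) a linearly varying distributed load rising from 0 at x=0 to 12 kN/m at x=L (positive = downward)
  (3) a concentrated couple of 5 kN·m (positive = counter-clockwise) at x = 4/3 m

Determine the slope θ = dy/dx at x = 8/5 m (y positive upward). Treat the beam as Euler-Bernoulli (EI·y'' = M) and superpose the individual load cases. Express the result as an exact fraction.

Load 1 — uniform load w=7 kN/m over full span:
  θ_1 = -wx(x²-3Lx+3L²)/(6EI) = -7·(8/5)·((8/5)²-3·4·(8/5)+3·4²)/(6·10000) = -1372/234375 rad
Load 2 — triangular load w₀=12 kN/m (0→w₀ over full span):
  θ_2 = (w₀Lx²/4-w₀L²x/3-w₀x⁴/(24L))/EI = (12·4·(8/5)²/4-12·4²·(8/5)/3-12·(8/5)⁴/(24·4))/10000 = -2832/390625 rad
Load 3 — applied couple M₀=5 kN·m at a=4/3 m (b=L-a=8/3):
  θ_3 = M₀a/EI  [x>a] = 5·(4/3)/10000 = 1/1500 rad
Superposition: θ = Σ θ_i = -19433/1562500 rad ≈ -0.012437 rad

θ(8/5) = -19433/1562500 rad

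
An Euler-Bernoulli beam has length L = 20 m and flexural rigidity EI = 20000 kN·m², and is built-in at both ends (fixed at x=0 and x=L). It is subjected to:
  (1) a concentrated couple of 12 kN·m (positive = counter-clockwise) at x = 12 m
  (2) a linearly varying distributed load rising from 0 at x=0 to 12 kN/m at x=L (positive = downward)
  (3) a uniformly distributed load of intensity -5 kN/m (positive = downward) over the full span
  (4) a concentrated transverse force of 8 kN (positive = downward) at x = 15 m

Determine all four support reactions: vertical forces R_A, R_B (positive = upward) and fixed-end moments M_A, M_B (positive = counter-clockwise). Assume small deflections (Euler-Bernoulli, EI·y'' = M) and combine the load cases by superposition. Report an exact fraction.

Load 1 — applied couple M₀=12 kN·m at a=12 m (b=L-a=8):
  R_A = 6M₀ab/L³ = 6·12·12·8/20³ = 108/125 kN
  M_A = M₀b(2a-b)/L² = 12·8·(2·12-8)/20² = 96/25 kN·m
  R_B = -6M₀ab/L³ = -6·12·12·8/20³ = -108/125 kN
  M_B = M₀a(2b-a)/L² = 12·12·(2·8-12)/20² = 36/25 kN·m
Load 2 — triangular load w₀=12 kN/m (0→w₀ over full span):
  R_A = 3w₀L/20 = 3·12·20/20 = 36 kN
  M_A = w₀L²/30 = 12·20²/30 = 160 kN·m
  R_B = 7w₀L/20 = 7·12·20/20 = 84 kN
  M_B = -w₀L²/20 = -12·20²/20 = -240 kN·m
Load 3 — uniform load w=-5 kN/m over full span:
  R_A = wL/2 = (-5)·20/2 = -50 kN
  M_A = wL²/12 = (-5)·20²/12 = -500/3 kN·m
  R_B = wL/2 = (-5)·20/2 = -50 kN
  M_B = -wL²/12 = -(-5)·20²/12 = 500/3 kN·m
Load 4 — point force P=8 kN at a=15 m (b=L-a=5):
  R_A = Pb²(3a+b)/L³ = 8·5²·(3·15+5)/20³ = 5/4 kN
  M_A = Pab²/L² = 8·15·5²/20² = 15/2 kN·m
  R_B = Pa²(a+3b)/L³ = 8·15²·(15+3·5)/20³ = 27/4 kN
  M_B = -Pa²b/L² = -8·15²·5/20² = -45/2 kN·m
Superposition: R_A = -5943/500 kN, M_A = 701/150 kN·m, R_B = 19943/500 kN, M_B = -14159/150 kN·m

R_A = -5943/500 kN, M_A = 701/150 kN·m, R_B = 19943/500 kN, M_B = -14159/150 kN·m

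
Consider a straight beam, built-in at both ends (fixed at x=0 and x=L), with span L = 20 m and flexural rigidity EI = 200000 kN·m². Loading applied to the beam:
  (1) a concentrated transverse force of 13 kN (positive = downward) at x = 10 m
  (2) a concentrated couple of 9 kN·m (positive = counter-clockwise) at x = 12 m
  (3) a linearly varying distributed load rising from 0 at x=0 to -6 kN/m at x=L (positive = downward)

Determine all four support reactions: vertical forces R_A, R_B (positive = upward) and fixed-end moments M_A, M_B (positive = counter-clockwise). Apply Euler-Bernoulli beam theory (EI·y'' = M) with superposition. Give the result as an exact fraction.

Load 1 — point force P=13 kN at a=10 m (b=L-a=10):
  R_A = Pb²(3a+b)/L³ = 13·10²·(3·10+10)/20³ = 13/2 kN
  M_A = Pab²/L² = 13·10·10²/20² = 65/2 kN·m
  R_B = Pa²(a+3b)/L³ = 13·10²·(10+3·10)/20³ = 13/2 kN
  M_B = -Pa²b/L² = -13·10²·10/20² = -65/2 kN·m
Load 2 — applied couple M₀=9 kN·m at a=12 m (b=L-a=8):
  R_A = 6M₀ab/L³ = 6·9·12·8/20³ = 81/125 kN
  M_A = M₀b(2a-b)/L² = 9·8·(2·12-8)/20² = 72/25 kN·m
  R_B = -6M₀ab/L³ = -6·9·12·8/20³ = -81/125 kN
  M_B = M₀a(2b-a)/L² = 9·12·(2·8-12)/20² = 27/25 kN·m
Load 3 — triangular load w₀=-6 kN/m (0→w₀ over full span):
  R_A = 3w₀L/20 = 3·(-6)·20/20 = -18 kN
  M_A = w₀L²/30 = (-6)·20²/30 = -80 kN·m
  R_B = 7w₀L/20 = 7·(-6)·20/20 = -42 kN
  M_B = -w₀L²/20 = -(-6)·20²/20 = 120 kN·m
Superposition: R_A = -2713/250 kN, M_A = -2231/50 kN·m, R_B = -9037/250 kN, M_B = 4429/50 kN·m

R_A = -2713/250 kN, M_A = -2231/50 kN·m, R_B = -9037/250 kN, M_B = 4429/50 kN·m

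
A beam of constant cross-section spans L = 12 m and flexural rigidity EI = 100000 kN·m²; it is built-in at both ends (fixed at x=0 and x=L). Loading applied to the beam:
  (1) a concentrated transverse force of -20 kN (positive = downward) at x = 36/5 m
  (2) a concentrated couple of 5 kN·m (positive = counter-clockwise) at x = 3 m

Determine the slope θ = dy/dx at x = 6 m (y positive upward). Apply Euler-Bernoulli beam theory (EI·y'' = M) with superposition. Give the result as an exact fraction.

Load 1 — point force P=-20 kN at a=36/5 m (b=L-a=24/5):
  θ_1 = -Pb²x(2aL-(3a+b)x)/(2L³EI)  [x≤a] = -(-20)·(24/5)²·6·(2·(36/5)·12-(3·(36/5)+(24/5))·6)/(2·12³·100000) = 9/78125 rad
Load 2 — applied couple M₀=5 kN·m at a=3 m (b=L-a=9):
  θ_2 = (R_Ax²/2 - M_Ax - M₀(x-a))/EI  [x>a] with R_A=15/32, M_A=-15/16 = ((15/32)·6²/2 - (-15/16)·6 - 5·(6-3))/100000 = -3/320000 rad
Superposition: θ = Σ θ_i = 4233/40000000 rad ≈ 0.000106 rad

θ(6) = 4233/40000000 rad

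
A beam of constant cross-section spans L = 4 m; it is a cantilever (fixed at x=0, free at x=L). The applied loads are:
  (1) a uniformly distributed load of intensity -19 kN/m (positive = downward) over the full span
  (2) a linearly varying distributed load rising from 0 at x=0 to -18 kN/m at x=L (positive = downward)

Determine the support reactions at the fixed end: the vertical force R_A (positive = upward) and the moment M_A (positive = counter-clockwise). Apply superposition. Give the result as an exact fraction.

R_A = -112 kN, M_A = -248 kN·m

Load 1 — uniform load w=-19 kN/m over full span:
  R_A = wL = (-19)·4 = -76 kN
  M_A = wL²/2 = (-19)·4²/2 = -152 kN·m
Load 2 — triangular load w₀=-18 kN/m (0→w₀ over full span):
  R_A = w₀L/2 = (-18)·4/2 = -36 kN
  M_A = w₀L²/3 = (-18)·4²/3 = -96 kN·m
Superposition: R_A = -112 kN, M_A = -248 kN·m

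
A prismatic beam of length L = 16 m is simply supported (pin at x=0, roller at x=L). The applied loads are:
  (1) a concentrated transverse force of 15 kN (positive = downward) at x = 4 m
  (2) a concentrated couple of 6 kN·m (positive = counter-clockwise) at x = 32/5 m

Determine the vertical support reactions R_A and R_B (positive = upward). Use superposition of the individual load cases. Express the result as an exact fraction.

Load 1 — point force P=15 kN at a=4 m (b=L-a=12):
  R_A = Pb/L = 15·12/16 = 45/4 kN
  R_B = Pa/L = 15·4/16 = 15/4 kN
Load 2 — applied couple M₀=6 kN·m at a=32/5 m (b=L-a=48/5):
  R_A = M₀/L = 6/16 = 3/8 kN
  R_B = -M₀/L = -6/16 = -3/8 kN
Superposition: R_A = 93/8 kN, R_B = 27/8 kN

R_A = 93/8 kN, R_B = 27/8 kN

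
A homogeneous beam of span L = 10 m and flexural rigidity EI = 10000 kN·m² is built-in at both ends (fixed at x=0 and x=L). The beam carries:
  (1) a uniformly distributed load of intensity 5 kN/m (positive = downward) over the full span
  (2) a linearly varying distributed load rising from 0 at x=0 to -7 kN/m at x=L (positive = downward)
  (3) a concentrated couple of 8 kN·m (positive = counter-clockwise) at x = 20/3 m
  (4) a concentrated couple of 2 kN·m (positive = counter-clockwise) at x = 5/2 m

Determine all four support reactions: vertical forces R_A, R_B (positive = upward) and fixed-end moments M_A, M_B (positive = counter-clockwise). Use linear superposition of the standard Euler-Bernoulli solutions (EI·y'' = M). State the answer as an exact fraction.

Load 1 — uniform load w=5 kN/m over full span:
  R_A = wL/2 = 5·10/2 = 25 kN
  M_A = wL²/12 = 5·10²/12 = 125/3 kN·m
  R_B = wL/2 = 5·10/2 = 25 kN
  M_B = -wL²/12 = -5·10²/12 = -125/3 kN·m
Load 2 — triangular load w₀=-7 kN/m (0→w₀ over full span):
  R_A = 3w₀L/20 = 3·(-7)·10/20 = -21/2 kN
  M_A = w₀L²/30 = (-7)·10²/30 = -70/3 kN·m
  R_B = 7w₀L/20 = 7·(-7)·10/20 = -49/2 kN
  M_B = -w₀L²/20 = -(-7)·10²/20 = 35 kN·m
Load 3 — applied couple M₀=8 kN·m at a=20/3 m (b=L-a=10/3):
  R_A = 6M₀ab/L³ = 6·8·(20/3)·(10/3)/10³ = 16/15 kN
  M_A = M₀b(2a-b)/L² = 8·(10/3)·(2·(20/3)-(10/3))/10² = 8/3 kN·m
  R_B = -6M₀ab/L³ = -6·8·(20/3)·(10/3)/10³ = -16/15 kN
  M_B = M₀a(2b-a)/L² = 8·(20/3)·(2·(10/3)-(20/3))/10² = 0 kN·m
Load 4 — applied couple M₀=2 kN·m at a=5/2 m (b=L-a=15/2):
  R_A = 6M₀ab/L³ = 6·2·(5/2)·(15/2)/10³ = 9/40 kN
  M_A = M₀b(2a-b)/L² = 2·(15/2)·(2·(5/2)-(15/2))/10² = -3/8 kN·m
  R_B = -6M₀ab/L³ = -6·2·(5/2)·(15/2)/10³ = -9/40 kN
  M_B = M₀a(2b-a)/L² = 2·(5/2)·(2·(15/2)-(5/2))/10² = 5/8 kN·m
Superposition: R_A = 379/24 kN, M_A = 165/8 kN·m, R_B = -19/24 kN, M_B = -145/24 kN·m

R_A = 379/24 kN, M_A = 165/8 kN·m, R_B = -19/24 kN, M_B = -145/24 kN·m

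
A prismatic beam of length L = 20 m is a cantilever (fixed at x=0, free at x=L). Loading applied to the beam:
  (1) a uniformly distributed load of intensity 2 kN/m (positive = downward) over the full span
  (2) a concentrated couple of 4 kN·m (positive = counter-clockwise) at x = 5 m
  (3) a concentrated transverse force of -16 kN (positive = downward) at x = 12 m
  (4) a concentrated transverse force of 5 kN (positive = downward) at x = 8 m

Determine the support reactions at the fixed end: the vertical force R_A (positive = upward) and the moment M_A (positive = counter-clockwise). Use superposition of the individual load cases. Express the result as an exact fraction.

Load 1 — uniform load w=2 kN/m over full span:
  R_A = wL = 2·20 = 40 kN
  M_A = wL²/2 = 2·20²/2 = 400 kN·m
Load 2 — applied couple M₀=4 kN·m at a=5 m (b=L-a=15):
  R_A = 0 kN
  M_A = -M₀ = -4 kN·m
Load 3 — point force P=-16 kN at a=12 m (b=L-a=8):
  R_A = P = (-16) = -16 kN
  M_A = Pa = (-16)·12 = -192 kN·m
Load 4 — point force P=5 kN at a=8 m (b=L-a=12):
  R_A = P = 5 kN
  M_A = Pa = 5·8 = 40 kN·m
Superposition: R_A = 29 kN, M_A = 244 kN·m

R_A = 29 kN, M_A = 244 kN·m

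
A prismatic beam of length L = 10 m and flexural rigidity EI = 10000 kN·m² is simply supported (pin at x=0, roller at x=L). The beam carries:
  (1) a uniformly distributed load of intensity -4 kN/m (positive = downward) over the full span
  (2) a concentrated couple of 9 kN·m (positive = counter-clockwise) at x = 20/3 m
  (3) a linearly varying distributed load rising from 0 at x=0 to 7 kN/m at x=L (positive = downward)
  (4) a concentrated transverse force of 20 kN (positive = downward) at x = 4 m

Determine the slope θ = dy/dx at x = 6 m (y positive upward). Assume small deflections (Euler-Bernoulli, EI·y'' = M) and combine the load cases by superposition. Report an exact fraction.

θ(6) = 1843/450000 rad

Load 1 — uniform load w=-4 kN/m over full span:
  θ_1 = -w(L³-6Lx²+4x³)/(24EI) = -(-4)·(10³-6·10·6²+4·6³)/(24·10000) = -37/7500 rad
Load 2 — applied couple M₀=9 kN·m at a=20/3 m (b=L-a=10/3):
  θ_2 = (M₀x²/(2L)+C₁)/EI  [x≤a] with C₁=M₀(3b²-L²)/(6L)=-10 = (9·6²/(2·10)+(-10))/10000 = 31/50000 rad
Load 3 — triangular load w₀=7 kN/m (0→w₀ over full span):
  θ_3 = -w₀(7L⁴-30L²x²+15x⁴)/(360LEI) = -7·(7·10⁴-30·10²·6²+15·6⁴)/(360·10·10000) = 203/56250 rad
Load 4 — point force P=20 kN at a=4 m (b=L-a=6):
  θ_4 = -Pa(2L²-6Lx+3x²+a²)/(6LEI)  [x>a] = -20·4·(2·10²-6·10·6+3·6²+4²)/(6·10·10000) = 3/625 rad
Superposition: θ = Σ θ_i = 1843/450000 rad ≈ 0.004096 rad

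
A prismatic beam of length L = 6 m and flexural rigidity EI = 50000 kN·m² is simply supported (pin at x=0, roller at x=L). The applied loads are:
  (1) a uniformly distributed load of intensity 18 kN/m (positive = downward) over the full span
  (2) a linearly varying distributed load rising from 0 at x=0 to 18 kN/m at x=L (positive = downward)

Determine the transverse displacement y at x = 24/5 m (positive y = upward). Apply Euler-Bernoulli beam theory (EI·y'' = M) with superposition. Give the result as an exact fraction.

Load 1 — uniform load w=18 kN/m over full span:
  y_1 = -wx(L³-2Lx²+x³)/(24EI) = -18·(24/5)·(6³-2·6·(24/5)²+(24/5)³)/(24·50000) = -7047/1953125 m
Load 2 — triangular load w₀=18 kN/m (0→w₀ over full span):
  y_2 = -w₀x(7L⁴-10L²x²+3x⁴)/(360LEI) = -18·(24/5)·(7·6⁴-10·6²·(24/5)²+3·(24/5)⁴)/(360·6·50000) = -92583/48828125 m
Superposition: y = Σ y_i = -268758/48828125 m ≈ -0.005504 m

y(24/5) = -268758/48828125 m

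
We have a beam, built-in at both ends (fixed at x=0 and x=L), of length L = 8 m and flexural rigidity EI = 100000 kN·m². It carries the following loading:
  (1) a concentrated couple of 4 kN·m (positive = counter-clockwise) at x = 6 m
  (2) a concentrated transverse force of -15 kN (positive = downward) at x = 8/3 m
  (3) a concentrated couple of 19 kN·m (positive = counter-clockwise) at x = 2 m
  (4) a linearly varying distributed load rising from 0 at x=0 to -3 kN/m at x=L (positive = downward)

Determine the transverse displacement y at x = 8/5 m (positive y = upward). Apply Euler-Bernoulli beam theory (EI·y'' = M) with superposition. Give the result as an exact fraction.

Load 1 — applied couple M₀=4 kN·m at a=6 m (b=L-a=2):
  y_1 = (R_Ax³/6 - M_Ax²/2)/EI  [x≤a] with R_A=9/16, M_A=5/4 = ((9/16)·(8/5)³/6 - (5/4)·(8/5)²/2)/100000 = -19/1562500 m
Load 2 — point force P=-15 kN at a=8/3 m (b=L-a=16/3):
  y_2 = -Pb²x²(3aL-(3a+b)x)/(6L³EI)  [x≤a] = -(-15)·(16/3)²·(8/5)²·(3·(8/3)·8-(3·(8/3)+(16/3))·(8/5))/(6·8³·100000) = 64/421875 m
Load 3 — applied couple M₀=19 kN·m at a=2 m (b=L-a=6):
  y_3 = (R_Ax³/6 - M_Ax²/2)/EI  [x≤a] with R_A=171/64, M_A=-57/16 = ((171/64)·(8/5)³/6 - (-57/16)·(8/5)²/2)/100000 = 399/6250000 m
Load 4 — triangular load w₀=-3 kN/m (0→w₀ over full span):
  y_4 = -w₀x²(L-x)²(x+2L)/(120LEI) = -(-3)·(8/5)²·(8-(8/5))²·((8/5)+2·8)/(120·8·100000) = 2816/48828125 m
Superposition: y = Σ y_i = 5506637/21093750000 m ≈ 0.000261 m

y(8/5) = 5506637/21093750000 m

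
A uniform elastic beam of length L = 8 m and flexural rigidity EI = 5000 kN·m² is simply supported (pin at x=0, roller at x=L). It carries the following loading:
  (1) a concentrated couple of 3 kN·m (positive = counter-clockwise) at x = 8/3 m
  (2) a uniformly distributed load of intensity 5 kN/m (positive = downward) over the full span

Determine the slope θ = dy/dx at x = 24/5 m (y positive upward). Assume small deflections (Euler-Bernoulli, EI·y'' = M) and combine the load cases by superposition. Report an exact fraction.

θ(24/5) = 289/46875 rad

Load 1 — applied couple M₀=3 kN·m at a=8/3 m (b=L-a=16/3):
  θ_1 = (M₀x²/(2L)-M₀(x-a)+C₁)/EI  [x>a] with C₁=M₀(3b²-L²)/(6L)=4/3 = (3·(24/5)²/(2·8)-3·((24/5)-(8/3))+(4/3))/5000 = -7/46875 rad
Load 2 — uniform load w=5 kN/m over full span:
  θ_2 = -w(L³-6Lx²+4x³)/(24EI) = -5·(8³-6·8·(24/5)²+4·(24/5)³)/(24·5000) = 296/46875 rad
Superposition: θ = Σ θ_i = 289/46875 rad ≈ 0.006165 rad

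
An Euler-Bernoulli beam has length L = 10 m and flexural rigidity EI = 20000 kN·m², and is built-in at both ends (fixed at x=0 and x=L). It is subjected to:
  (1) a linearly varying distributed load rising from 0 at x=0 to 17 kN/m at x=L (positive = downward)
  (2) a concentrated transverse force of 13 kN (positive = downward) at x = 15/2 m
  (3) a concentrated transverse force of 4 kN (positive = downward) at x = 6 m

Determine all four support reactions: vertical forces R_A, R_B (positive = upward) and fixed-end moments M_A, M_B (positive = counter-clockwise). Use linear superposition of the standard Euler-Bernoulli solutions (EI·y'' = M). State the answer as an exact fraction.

Load 1 — triangular load w₀=17 kN/m (0→w₀ over full span):
  R_A = 3w₀L/20 = 3·17·10/20 = 51/2 kN
  M_A = w₀L²/30 = 17·10²/30 = 170/3 kN·m
  R_B = 7w₀L/20 = 7·17·10/20 = 119/2 kN
  M_B = -w₀L²/20 = -17·10²/20 = -85 kN·m
Load 2 — point force P=13 kN at a=15/2 m (b=L-a=5/2):
  R_A = Pb²(3a+b)/L³ = 13·(5/2)²·(3·(15/2)+(5/2))/10³ = 65/32 kN
  M_A = Pab²/L² = 13·(15/2)·(5/2)²/10² = 195/32 kN·m
  R_B = Pa²(a+3b)/L³ = 13·(15/2)²·((15/2)+3·(5/2))/10³ = 351/32 kN
  M_B = -Pa²b/L² = -13·(15/2)²·(5/2)/10² = -585/32 kN·m
Load 3 — point force P=4 kN at a=6 m (b=L-a=4):
  R_A = Pb²(3a+b)/L³ = 4·4²·(3·6+4)/10³ = 176/125 kN
  M_A = Pab²/L² = 4·6·4²/10² = 96/25 kN·m
  R_B = Pa²(a+3b)/L³ = 4·6²·(6+3·4)/10³ = 324/125 kN
  M_B = -Pa²b/L² = -4·6²·4/10² = -144/25 kN·m
Superposition: R_A = 115757/4000 kN, M_A = 159841/2400 kN·m, R_B = 292243/4000 kN, M_B = -87233/800 kN·m

R_A = 115757/4000 kN, M_A = 159841/2400 kN·m, R_B = 292243/4000 kN, M_B = -87233/800 kN·m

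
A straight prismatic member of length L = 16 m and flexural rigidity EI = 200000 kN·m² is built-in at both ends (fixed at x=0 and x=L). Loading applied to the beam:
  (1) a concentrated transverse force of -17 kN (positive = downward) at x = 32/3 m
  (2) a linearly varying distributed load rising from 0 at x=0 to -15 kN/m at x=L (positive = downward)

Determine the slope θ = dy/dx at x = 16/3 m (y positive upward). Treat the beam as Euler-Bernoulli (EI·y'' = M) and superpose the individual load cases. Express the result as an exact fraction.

Load 1 — point force P=-17 kN at a=32/3 m (b=L-a=16/3):
  θ_1 = -Pb²x(2aL-(3a+b)x)/(2L³EI)  [x≤a] = -(-17)·(16/3)²·(16/3)·(2·(32/3)·16-(3·(32/3)+(16/3))·(16/3))/(2·16³·200000) = 34/151875 rad
Load 2 — triangular load w₀=-15 kN/m (0→w₀ over full span):
  θ_2 = -w₀(2x(L-x)(L-2x)(x+2L)+x²(L-x)²)/(120LEI) = -(-15)·(2·(16/3)·(16-(16/3))·(16-2·(16/3))·((16/3)+2·16)+(16/3)²·(16-(16/3))²)/(120·16·200000) = 256/253125 rad
Superposition: θ = Σ θ_i = 938/759375 rad ≈ 0.001235 rad

θ(16/3) = 938/759375 rad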